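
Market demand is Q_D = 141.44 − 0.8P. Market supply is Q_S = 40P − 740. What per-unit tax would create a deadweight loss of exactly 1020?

In inverse form: demand P = 176.8 − 1.25Q, supply P = 18.5 + 0.025Q.
Competitive equilibrium: 176.8 − 1.25Q = 18.5 + 0.025Q → Q* = 124.1569, P* = 21.6039.
A tax t gives ΔQ = t/1.275 and wedge t, so DWL = t²/2.55.
t²/2.55 = 1020 → t² = 2601 → t = 51.

51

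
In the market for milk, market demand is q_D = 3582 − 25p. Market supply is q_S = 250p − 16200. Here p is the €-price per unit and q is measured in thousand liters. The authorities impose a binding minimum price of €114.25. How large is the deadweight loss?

€24620.72 thousand

In inverse form: demand p = 143.28 − 0.04q, supply p = 64.8 + 0.004q.
Competitive equilibrium: 143.28 − 0.04q = 64.8 + 0.004q → q* = 1783.6364, p* = 71.9345.
At the floor p = 114.25, quantity demanded = (143.28 − 114.25)/0.04 = 725.75.
Sellers' marginal cost at q' = 725.75: 64.8 + 0.004·725.75 = 67.703.
Δq = 1783.6364 − 725.75 = 1057.8864; wedge = 114.25 − 67.703 = 46.547.
The triangle = ½ × 1057.8864 × 46.547 = €24620.72 thousand.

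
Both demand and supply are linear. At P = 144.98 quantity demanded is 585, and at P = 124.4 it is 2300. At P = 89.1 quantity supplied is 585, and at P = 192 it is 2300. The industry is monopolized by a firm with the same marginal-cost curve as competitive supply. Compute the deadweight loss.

1361.11

Demand slope = (124.4 − 144.98)/(2300 − 585) = −0.012, so P = 152 − 0.012Q.
Supply slope = (192 − 89.1)/(2300 − 585) = 0.06, so P = 54 + 0.06Q.
Competitive equilibrium: 152 − 0.012Q = 54 + 0.06Q → Q* = 1361.1111, P* = 135.6667.
Marginal revenue: MR = 152 − 0.024Q. Set MR = MC: 152 − 0.024Q = 54 + 0.06Q → Q_m = 1166.6667.
Price P_m = 152 − 0.012·1166.6667 = 138; MC(Q_m) = 54 + 0.06·1166.6667 = 124.
Competitive Q* = 1361.1111, so ΔQ = 194.4444; wedge = 138 − 124 = 14.
Welfare loss = ½ × 194.4444 × 14 = 1361.11.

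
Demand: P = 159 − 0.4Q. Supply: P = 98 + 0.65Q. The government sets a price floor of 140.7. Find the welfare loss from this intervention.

Competitive equilibrium: 159 − 0.4Q = 98 + 0.65Q → Q* = 58.0952, P* = 135.7619.
At the floor P = 140.7, quantity demanded = (159 − 140.7)/0.4 = 45.75.
Sellers' marginal cost at Q' = 45.75: 98 + 0.65·45.75 = 127.7375.
ΔQ = 58.0952 − 45.75 = 12.3452; wedge = 140.7 − 127.7375 = 12.9625.
DWL = ½ × 12.3452 × 12.9625 = 80.01.

80.01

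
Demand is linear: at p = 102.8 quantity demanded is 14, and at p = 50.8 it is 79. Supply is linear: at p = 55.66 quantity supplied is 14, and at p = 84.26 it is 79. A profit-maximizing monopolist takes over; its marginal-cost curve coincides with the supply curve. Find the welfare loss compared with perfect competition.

Demand slope = (50.8 − 102.8)/(79 − 14) = −0.8, so p = 114 − 0.8q.
Supply slope = (84.26 − 55.66)/(79 − 14) = 0.44, so p = 49.5 + 0.44q.
Competitive equilibrium: 114 − 0.8q = 49.5 + 0.44q → q* = 52.0161, p* = 72.3871.
Marginal revenue: MR = 114 − 1.6q. Set MR = MC: 114 − 1.6q = 49.5 + 0.44q → q_m = 31.6176.
Price p_m = 114 − 0.8·31.6176 = 88.7059; MC(q_m) = 49.5 + 0.44·31.6176 = 63.4117.
Competitive q* = 52.0161, so Δq = 20.3985; wedge = 88.7059 − 63.4117 = 25.2942.
Deadweight loss = ½ × 20.3985 × 25.2942 = 257.98.

257.98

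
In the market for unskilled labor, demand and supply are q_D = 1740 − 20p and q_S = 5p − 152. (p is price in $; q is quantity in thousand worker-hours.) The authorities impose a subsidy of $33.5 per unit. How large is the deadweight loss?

In inverse form: demand p = 87 − 0.05q, supply p = 30.4 + 0.2q.
Competitive equilibrium: 87 − 0.05q = 30.4 + 0.2q → q* = 226.4, p* = 75.68.
The subsidy lowers effective supply by 33.5: p = 0.2q − 3.1.
New quantity: 87 − 0.05q = 0.2q − 3.1 → q' = 360.4.
Overproduction Δq = 360.4 − 226.4 = 134; wedge = subsidy = 33.5.
The triangle = ½ × 134 × 33.5 = $2244.50 thousand.

$2244.50 thousand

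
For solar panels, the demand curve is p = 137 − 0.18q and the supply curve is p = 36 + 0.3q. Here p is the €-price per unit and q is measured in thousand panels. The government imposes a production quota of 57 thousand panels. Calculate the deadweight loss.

€5648.80 thousand

Competitive equilibrium: 137 − 0.18q = 36 + 0.3q → q* = 210.4167, p* = 99.125.
At q = 57: demand price = 137 − 0.18·57 = 126.74; supply price = 36 + 0.3·57 = 53.1.
Δq = 210.4167 − 57 = 153.4167; wedge = 126.74 − 53.1 = 73.64.
Deadweight loss = ½ × 153.4167 × 73.64 = €5648.80 thousand.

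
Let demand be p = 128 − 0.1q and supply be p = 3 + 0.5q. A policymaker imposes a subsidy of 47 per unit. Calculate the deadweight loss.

1840.83

Competitive equilibrium: 128 − 0.1q = 3 + 0.5q → q* = 208.3333, p* = 107.1667.
The subsidy lowers effective supply by 47: p = 0.5q − 44.
New quantity: 128 − 0.1q = 0.5q − 44 → q' = 286.6667.
Overproduction Δq = 286.6667 − 208.3333 = 78.3334; wedge = subsidy = 47.
Deadweight loss = ½ × 78.3334 × 47 = 1840.83.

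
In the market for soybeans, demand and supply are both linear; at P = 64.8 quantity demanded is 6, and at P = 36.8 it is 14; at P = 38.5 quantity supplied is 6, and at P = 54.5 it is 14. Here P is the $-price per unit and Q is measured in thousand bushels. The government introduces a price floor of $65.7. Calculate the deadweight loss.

$69.83 thousand

Demand slope = (36.8 − 64.8)/(14 − 6) = −3.5, so P = 85.8 − 3.5Q.
Supply slope = (54.5 − 38.5)/(14 − 6) = 2, so P = 26.5 + 2Q.
Competitive equilibrium: 85.8 − 3.5Q = 26.5 + 2Q → Q* = 10.78182, P* = 48.06364.
At the floor P = 65.7, quantity demanded = (85.8 − 65.7)/3.5 = 5.74286.
Sellers' marginal cost at Q' = 5.74286: 26.5 + 2·5.74286 = 37.98572.
ΔQ = 10.78182 − 5.74286 = 5.03896; wedge = 65.7 − 37.98572 = 27.71428.
DWL = ½ × 5.03896 × 27.71428 = $69.83 thousand.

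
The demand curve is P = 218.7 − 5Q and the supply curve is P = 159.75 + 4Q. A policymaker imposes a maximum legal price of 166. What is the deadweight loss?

Competitive equilibrium: 218.7 − 5Q = 159.75 + 4Q → Q* = 6.55, P* = 185.95.
At the ceiling P = 166, quantity supplied = (166 − 159.75)/4 = 1.5625.
Willingness to pay at Q' = 1.5625: 218.7 − 5·1.5625 = 210.8875.
ΔQ = 6.55 − 1.5625 = 4.9875; wedge = 210.8875 − 166 = 44.8875.
Welfare loss = ½ × 4.9875 × 44.8875 = 111.94.

111.94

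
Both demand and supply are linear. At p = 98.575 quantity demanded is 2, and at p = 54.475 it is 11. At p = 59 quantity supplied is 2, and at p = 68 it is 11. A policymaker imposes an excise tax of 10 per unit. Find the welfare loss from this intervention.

8.47

Demand slope = (54.475 − 98.575)/(11 − 2) = −4.9, so p = 108.375 − 4.9q.
Supply slope = (68 − 59)/(11 − 2) = 1, so p = 57 + q.
Competitive equilibrium: 108.375 − 4.9q = 57 + q → q* = 8.7076, p* = 65.7076.
With the tax, the buyer price exceeds the seller price by 10: (108.375 − 4.9q) − (57 + q) = 10 → q' = 7.0127.
Δq = 8.7076 − 7.0127 = 1.6949; the wedge equals the tax, 10.
Deadweight loss = ½ × 1.6949 × 10 = 8.47.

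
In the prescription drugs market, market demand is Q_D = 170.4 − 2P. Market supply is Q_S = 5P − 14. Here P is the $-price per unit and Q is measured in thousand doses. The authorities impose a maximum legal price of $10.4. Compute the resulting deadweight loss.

In inverse form: demand P = 85.2 − 0.5Q, supply P = 2.8 + 0.2Q.
Competitive equilibrium: 85.2 − 0.5Q = 2.8 + 0.2Q → Q* = 117.7143, P* = 26.3429.
At the ceiling P = 10.4, quantity supplied = (10.4 − 2.8)/0.2 = 38.
Willingness to pay at Q' = 38: 85.2 − 0.5·38 = 66.2.
ΔQ = 117.7143 − 38 = 79.7143; wedge = 66.2 − 10.4 = 55.8.
Welfare loss = ½ × 79.7143 × 55.8 = $2224.03 thousand.

$2224.03 thousand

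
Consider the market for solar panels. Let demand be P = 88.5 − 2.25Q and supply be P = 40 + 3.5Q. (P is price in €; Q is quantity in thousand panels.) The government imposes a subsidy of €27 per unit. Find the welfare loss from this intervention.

Competitive equilibrium: 88.5 − 2.25Q = 40 + 3.5Q → Q* = 8.4348, P* = 69.5217.
The subsidy lowers effective supply by 27: P = 13 + 3.5Q.
New quantity: 88.5 − 2.25Q = 13 + 3.5Q → Q' = 13.1304.
Overproduction ΔQ = 13.1304 − 8.4348 = 4.6956; wedge = subsidy = 27.
DWL = ½ × 4.6956 × 27 = €63.39 thousand.

€63.39 thousand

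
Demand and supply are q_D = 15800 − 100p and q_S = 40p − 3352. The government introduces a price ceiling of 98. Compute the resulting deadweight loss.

42152.32

In inverse form: demand p = 158 − 0.01q, supply p = 83.8 + 0.025q.
Competitive equilibrium: 158 − 0.01q = 83.8 + 0.025q → q* = 2120, p* = 136.8.
At the ceiling p = 98, quantity supplied = (98 − 83.8)/0.025 = 568.
Willingness to pay at q' = 568: 158 − 0.01·568 = 152.32.
Δq = 2120 − 568 = 1552; wedge = 152.32 − 98 = 54.32.
The triangle = ½ × 1552 × 54.32 = 42152.32.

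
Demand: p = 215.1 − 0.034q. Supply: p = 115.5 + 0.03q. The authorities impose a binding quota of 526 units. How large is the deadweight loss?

33965.282

Competitive equilibrium: 215.1 − 0.034q = 115.5 + 0.03q → q* = 1556.25, p* = 162.1875.
At q = 526: demand price = 215.1 − 0.034·526 = 197.216; supply price = 115.5 + 0.03·526 = 131.28.
Δq = 1556.25 − 526 = 1030.25; wedge = 197.216 − 131.28 = 65.936.
Welfare loss = ½ × 1030.25 × 65.936 = 33965.282.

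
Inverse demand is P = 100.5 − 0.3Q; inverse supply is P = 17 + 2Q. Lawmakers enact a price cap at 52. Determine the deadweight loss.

406.64

Competitive equilibrium: 100.5 − 0.3Q = 17 + 2Q → Q* = 36.3043, P* = 89.6087.
At the ceiling P = 52, quantity supplied = (52 − 17)/2 = 17.5.
Willingness to pay at Q' = 17.5: 100.5 − 0.3·17.5 = 95.25.
ΔQ = 36.3043 − 17.5 = 18.8043; wedge = 95.25 − 52 = 43.25.
Welfare loss = ½ × 18.8043 × 43.25 = 406.64.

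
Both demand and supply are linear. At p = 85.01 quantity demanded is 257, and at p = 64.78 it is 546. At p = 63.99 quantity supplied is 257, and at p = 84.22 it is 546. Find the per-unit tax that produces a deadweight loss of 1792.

Demand slope = (64.78 − 85.01)/(546 − 257) = −0.07, so p = 103 − 0.07q.
Supply slope = (84.22 − 63.99)/(546 − 257) = 0.07, so p = 46 + 0.07q.
Competitive equilibrium: 103 − 0.07q = 46 + 0.07q → q* = 407.1429, p* = 74.5.
A tax t gives Δq = t/0.14 and wedge t, so DWL = t²/0.28.
t²/0.28 = 1792 → t² = 501.76 → t = 22.4.

22.4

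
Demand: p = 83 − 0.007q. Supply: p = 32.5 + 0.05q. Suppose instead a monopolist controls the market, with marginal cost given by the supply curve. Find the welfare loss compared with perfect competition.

Competitive equilibrium: 83 − 0.007q = 32.5 + 0.05q → q* = 885.9649, p* = 76.7982.
Marginal revenue: MR = 83 − 0.014q. Set MR = MC: 83 − 0.014q = 32.5 + 0.05q → q_m = 789.0625.
Price p_m = 83 − 0.007·789.0625 = 77.4766; MC(q_m) = 32.5 + 0.05·789.0625 = 71.9531.
Competitive q* = 885.9649, so Δq = 96.9024; wedge = 77.4766 − 71.9531 = 5.5235.
Deadweight loss = ½ × 96.9024 × 5.5235 = 267.62.

267.62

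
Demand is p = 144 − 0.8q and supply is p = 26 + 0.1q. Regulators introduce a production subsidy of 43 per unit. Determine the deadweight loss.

1027.22

Competitive equilibrium: 144 − 0.8q = 26 + 0.1q → q* = 131.1111, p* = 39.1111.
The subsidy lowers effective supply by 43: p = 0.1q − 17.
New quantity: 144 − 0.8q = 0.1q − 17 → q' = 178.8889.
Overproduction Δq = 178.8889 − 131.1111 = 47.7778; wedge = subsidy = 43.
Deadweight loss = ½ × 47.7778 × 43 = 1027.22.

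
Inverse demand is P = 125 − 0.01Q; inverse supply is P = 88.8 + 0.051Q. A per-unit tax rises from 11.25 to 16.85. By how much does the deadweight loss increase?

Competitive equilibrium: 125 − 0.01Q = 88.8 + 0.051Q → Q* = 593.4426, P* = 119.0656.
For a per-unit tax t: ΔQ = t/0.061, so DWL = ½·t·(t/0.061) = t²/0.122.
At t = 11.25: DWL = 1037.398. At t = 16.85: DWL = 2327.234.
Increase = 2327.234 − 1037.398 = 1289.84.

1289.84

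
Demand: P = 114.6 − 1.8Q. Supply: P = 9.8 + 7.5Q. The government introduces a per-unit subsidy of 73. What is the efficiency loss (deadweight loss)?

Competitive equilibrium: 114.6 − 1.8Q = 9.8 + 7.5Q → Q* = 11.2688, P* = 94.3161.
The subsidy lowers effective supply by 73: P = 7.5Q − 63.2.
New quantity: 114.6 − 1.8Q = 7.5Q − 63.2 → Q' = 19.1183.
Overproduction ΔQ = 19.1183 − 11.2688 = 7.8495; wedge = subsidy = 73.
DWL = ½ × 7.8495 × 73 = 286.51.

286.51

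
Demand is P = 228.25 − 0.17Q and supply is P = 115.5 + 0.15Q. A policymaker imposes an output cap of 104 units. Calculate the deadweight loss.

Competitive equilibrium: 228.25 − 0.17Q = 115.5 + 0.15Q → Q* = 352.3438, P* = 168.3516.
At Q = 104: demand price = 228.25 − 0.17·104 = 210.57; supply price = 115.5 + 0.15·104 = 131.1.
ΔQ = 352.3438 − 104 = 248.3438; wedge = 210.57 − 131.1 = 79.47.
The triangle = ½ × 248.3438 × 79.47 = 9867.94.

9867.94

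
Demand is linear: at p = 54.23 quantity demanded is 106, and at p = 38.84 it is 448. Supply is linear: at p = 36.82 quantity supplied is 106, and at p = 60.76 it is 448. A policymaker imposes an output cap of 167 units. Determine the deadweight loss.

Demand slope = (38.84 − 54.23)/(448 − 106) = −0.045, so p = 59 − 0.045q.
Supply slope = (60.76 − 36.82)/(448 − 106) = 0.07, so p = 29.4 + 0.07q.
Competitive equilibrium: 59 − 0.045q = 29.4 + 0.07q → q* = 257.3913, p* = 47.4174.
At q = 167: demand price = 59 − 0.045·167 = 51.485; supply price = 29.4 + 0.07·167 = 41.09.
Δq = 257.3913 − 167 = 90.3913; wedge = 51.485 − 41.09 = 10.395.
Deadweight loss = ½ × 90.3913 × 10.395 = 469.81.

469.81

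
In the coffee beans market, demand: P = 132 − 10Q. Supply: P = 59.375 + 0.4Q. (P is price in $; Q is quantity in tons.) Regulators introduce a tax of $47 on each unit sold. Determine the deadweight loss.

$106.20

Competitive equilibrium: 132 − 10Q = 59.375 + 0.4Q → Q* = 6.9832, P* = 62.1683.
With the tax, the buyer price exceeds the seller price by 47: (132 − 10Q) − (59.375 + 0.4Q) = 47 → Q' = 2.4639.
ΔQ = 6.9832 − 2.4639 = 4.5193; the wedge equals the tax, 47.
DWL = ½ × 4.5193 × 47 = $106.20.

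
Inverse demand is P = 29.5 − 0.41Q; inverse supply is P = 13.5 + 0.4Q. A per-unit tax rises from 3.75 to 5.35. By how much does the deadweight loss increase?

Competitive equilibrium: 29.5 − 0.41Q = 13.5 + 0.4Q → Q* = 19.7531, P* = 21.4012.
For a per-unit tax t: ΔQ = t/0.81, so DWL = ½·t·(t/0.81) = t²/1.62.
At t = 3.75: DWL = 8.681. At t = 5.35: DWL = 17.668.
Increase = 17.668 − 8.681 = 8.99.

8.99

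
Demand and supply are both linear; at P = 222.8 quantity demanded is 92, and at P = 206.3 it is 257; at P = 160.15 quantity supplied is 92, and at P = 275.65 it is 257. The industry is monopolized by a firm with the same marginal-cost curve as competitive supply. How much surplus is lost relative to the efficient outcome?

143.24

Demand slope = (206.3 − 222.8)/(257 − 92) = −0.1, so P = 232 − 0.1Q.
Supply slope = (275.65 − 160.15)/(257 − 92) = 0.7, so P = 95.75 + 0.7Q.
Competitive equilibrium: 232 − 0.1Q = 95.75 + 0.7Q → Q* = 170.3125, P* = 214.9688.
Marginal revenue: MR = 232 − 0.2Q. Set MR = MC: 232 − 0.2Q = 95.75 + 0.7Q → Q_m = 151.3889.
Price P_m = 232 − 0.1·151.3889 = 216.8611; MC(Q_m) = 95.75 + 0.7·151.3889 = 201.7222.
Competitive Q* = 170.3125, so ΔQ = 18.9236; wedge = 216.8611 − 201.7222 = 15.1389.
The triangle = ½ × 18.9236 × 15.1389 = 143.24.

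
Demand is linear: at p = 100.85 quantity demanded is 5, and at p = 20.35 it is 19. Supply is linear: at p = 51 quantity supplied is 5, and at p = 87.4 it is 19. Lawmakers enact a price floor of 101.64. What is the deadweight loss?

Demand slope = (20.35 − 100.85)/(19 − 5) = −5.75, so p = 129.6 − 5.75q.
Supply slope = (87.4 − 51)/(19 − 5) = 2.6, so p = 38 + 2.6q.
Competitive equilibrium: 129.6 − 5.75q = 38 + 2.6q → q* = 10.9701, p* = 66.5222.
At the floor p = 101.64, quantity demanded = (129.6 − 101.64)/5.75 = 4.8626.
Sellers' marginal cost at q' = 4.8626: 38 + 2.6·4.8626 = 50.6428.
Δq = 10.9701 − 4.8626 = 6.1075; wedge = 101.64 − 50.6428 = 50.9972.
Deadweight loss = ½ × 6.1075 × 50.9972 = 155.73.

155.73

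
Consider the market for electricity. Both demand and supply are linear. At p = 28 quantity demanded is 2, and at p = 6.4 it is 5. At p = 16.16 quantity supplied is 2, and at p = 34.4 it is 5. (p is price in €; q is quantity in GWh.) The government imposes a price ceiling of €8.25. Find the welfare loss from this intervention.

€31.92

Demand slope = (6.4 − 28)/(5 − 2) = −7.2, so p = 42.4 − 7.2q.
Supply slope = (34.4 − 16.16)/(5 − 2) = 6.08, so p = 4 + 6.08q.
Competitive equilibrium: 42.4 − 7.2q = 4 + 6.08q → q* = 2.8916, p* = 21.5807.
At the ceiling p = 8.25, quantity supplied = (8.25 − 4)/6.08 = 0.699.
Willingness to pay at q' = 0.699: 42.4 − 7.2·0.699 = 37.3672.
Δq = 2.8916 − 0.699 = 2.1926; wedge = 37.3672 − 8.25 = 29.1172.
Welfare loss = ½ × 2.1926 × 29.1172 = €31.92.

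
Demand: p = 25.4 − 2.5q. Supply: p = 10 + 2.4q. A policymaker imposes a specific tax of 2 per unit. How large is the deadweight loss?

0.41

Competitive equilibrium: 25.4 − 2.5q = 10 + 2.4q → q* = 3.1429, p* = 17.5429.
With the tax, the buyer price exceeds the seller price by 2: (25.4 − 2.5q) − (10 + 2.4q) = 2 → q' = 2.7347.
Δq = 3.1429 − 2.7347 = 0.4082; the wedge equals the tax, 2.
Welfare loss = ½ × 0.4082 × 2 = 0.41.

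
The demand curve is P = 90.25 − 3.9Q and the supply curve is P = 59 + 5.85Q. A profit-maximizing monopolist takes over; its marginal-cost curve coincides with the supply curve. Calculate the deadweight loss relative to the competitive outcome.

Competitive equilibrium: 90.25 − 3.9Q = 59 + 5.85Q → Q* = 3.2051, P* = 77.75.
Marginal revenue: MR = 90.25 − 7.8Q. Set MR = MC: 90.25 − 7.8Q = 59 + 5.85Q → Q_m = 2.2894.
Price P_m = 90.25 − 3.9·2.2894 = 81.3213; MC(Q_m) = 59 + 5.85·2.2894 = 72.393.
Competitive Q* = 3.2051, so ΔQ = 0.9157; wedge = 81.3213 − 72.393 = 8.9283.
The triangle = ½ × 0.9157 × 8.9283 = 4.09.

4.09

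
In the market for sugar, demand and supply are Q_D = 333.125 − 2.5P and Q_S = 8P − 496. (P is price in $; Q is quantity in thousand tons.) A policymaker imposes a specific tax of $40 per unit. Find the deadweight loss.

$1523.81 thousand

In inverse form: demand P = 133.25 − 0.4Q, supply P = 62 + 0.125Q.
Competitive equilibrium: 133.25 − 0.4Q = 62 + 0.125Q → Q* = 135.7143, P* = 78.9643.
With the tax, the buyer price exceeds the seller price by 40: (133.25 − 0.4Q) − (62 + 0.125Q) = 40 → Q' = 59.5238.
ΔQ = 135.7143 − 59.5238 = 76.1905; the wedge equals the tax, 40.
The triangle = ½ × 76.1905 × 40 = $1523.81 thousand.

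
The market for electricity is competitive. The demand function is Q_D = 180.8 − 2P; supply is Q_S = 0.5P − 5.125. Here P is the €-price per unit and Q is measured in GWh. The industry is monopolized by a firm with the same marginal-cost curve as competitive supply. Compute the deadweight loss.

In inverse form: demand P = 90.4 − 0.5Q, supply P = 10.25 + 2Q.
Competitive equilibrium: 90.4 − 0.5Q = 10.25 + 2Q → Q* = 32.06, P* = 74.37.
Marginal revenue: MR = 90.4 − Q. Set MR = MC: 90.4 − Q = 10.25 + 2Q → Q_m = 26.7167.
Price P_m = 90.4 − 0.5·26.7167 = 77.0417; MC(Q_m) = 10.25 + 2·26.7167 = 63.6834.
Competitive Q* = 32.06, so ΔQ = 5.3433; wedge = 77.0417 − 63.6834 = 13.3583.
Deadweight loss = ½ × 5.3433 × 13.3583 = €35.69.

€35.69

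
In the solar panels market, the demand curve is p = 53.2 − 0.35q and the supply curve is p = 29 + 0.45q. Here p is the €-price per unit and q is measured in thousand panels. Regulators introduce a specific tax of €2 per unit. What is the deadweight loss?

€2.50 thousand

Competitive equilibrium: 53.2 − 0.35q = 29 + 0.45q → q* = 30.25, p* = 42.6125.
With the tax, the buyer price exceeds the seller price by 2: (53.2 − 0.35q) − (29 + 0.45q) = 2 → q' = 27.75.
Δq = 30.25 − 27.75 = 2.5; the wedge equals the tax, 2.
Welfare loss = ½ × 2.5 × 2 = €2.50 thousand.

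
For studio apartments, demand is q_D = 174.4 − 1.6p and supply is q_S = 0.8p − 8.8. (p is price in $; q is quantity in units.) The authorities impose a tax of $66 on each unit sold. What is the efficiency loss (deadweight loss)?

$1161.60

In inverse form: demand p = 109 − 0.625q, supply p = 11 + 1.25q.
Competitive equilibrium: 109 − 0.625q = 11 + 1.25q → q* = 52.2667, p* = 76.3333.
With the tax, the buyer price exceeds the seller price by 66: (109 − 0.625q) − (11 + 1.25q) = 66 → q' = 17.0667.
Δq = 52.2667 − 17.0667 = 35.2; the wedge equals the tax, 66.
The triangle = ½ × 35.2 × 66 = $1161.60.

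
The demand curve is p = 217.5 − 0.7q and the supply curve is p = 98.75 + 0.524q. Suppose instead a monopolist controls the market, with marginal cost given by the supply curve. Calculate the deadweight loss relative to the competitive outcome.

762.50

Competitive equilibrium: 217.5 − 0.7q = 98.75 + 0.524q → q* = 97.018, p* = 149.5874.
Marginal revenue: MR = 217.5 − 1.4q. Set MR = MC: 217.5 − 1.4q = 98.75 + 0.524q → q_m = 61.7204.
Price p_m = 217.5 − 0.7·61.7204 = 174.2957; MC(q_m) = 98.75 + 0.524·61.7204 = 131.0915.
Competitive q* = 97.018, so Δq = 35.2976; wedge = 174.2957 − 131.0915 = 43.2042.
The triangle = ½ × 35.2976 × 43.2042 = 762.50.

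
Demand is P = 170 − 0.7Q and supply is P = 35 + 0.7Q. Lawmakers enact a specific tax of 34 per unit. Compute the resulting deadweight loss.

412.86

Competitive equilibrium: 170 − 0.7Q = 35 + 0.7Q → Q* = 96.4286, P* = 102.5.
With the tax, the buyer price exceeds the seller price by 34: (170 − 0.7Q) − (35 + 0.7Q) = 34 → Q' = 72.1429.
ΔQ = 96.4286 − 72.1429 = 24.2857; the wedge equals the tax, 34.
DWL = ½ × 24.2857 × 34 = 412.86.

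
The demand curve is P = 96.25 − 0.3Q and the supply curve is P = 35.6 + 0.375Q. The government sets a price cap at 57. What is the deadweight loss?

Competitive equilibrium: 96.25 − 0.3Q = 35.6 + 0.375Q → Q* = 89.8519, P* = 69.2944.
At the ceiling P = 57, quantity supplied = (57 − 35.6)/0.375 = 57.0667.
Willingness to pay at Q' = 57.0667: 96.25 − 0.3·57.0667 = 79.13.
ΔQ = 89.8519 − 57.0667 = 32.7852; wedge = 79.13 − 57 = 22.13.
The triangle = ½ × 32.7852 × 22.13 = 362.77.

362.77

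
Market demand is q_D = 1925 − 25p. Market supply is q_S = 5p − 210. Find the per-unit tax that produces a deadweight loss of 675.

18

In inverse form: demand p = 77 − 0.04q, supply p = 42 + 0.2q.
Competitive equilibrium: 77 − 0.04q = 42 + 0.2q → q* = 145.8333, p* = 71.1667.
A tax t gives Δq = t/0.24 and wedge t, so DWL = t²/0.48.
t²/0.48 = 675 → t² = 324 → t = 18.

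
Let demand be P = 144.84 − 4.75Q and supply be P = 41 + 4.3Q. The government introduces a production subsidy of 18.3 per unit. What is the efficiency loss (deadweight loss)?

18.50

Competitive equilibrium: 144.84 − 4.75Q = 41 + 4.3Q → Q* = 11.474, P* = 90.3383.
The subsidy lowers effective supply by 18.3: P = 22.7 + 4.3Q.
New quantity: 144.84 − 4.75Q = 22.7 + 4.3Q → Q' = 13.4961.
Overproduction ΔQ = 13.4961 − 11.474 = 2.0221; wedge = subsidy = 18.3.
The triangle = ½ × 2.0221 × 18.3 = 18.50.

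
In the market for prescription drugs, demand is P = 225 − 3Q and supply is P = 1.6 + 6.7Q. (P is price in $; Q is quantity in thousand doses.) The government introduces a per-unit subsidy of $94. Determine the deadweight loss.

Competitive equilibrium: 225 − 3Q = 1.6 + 6.7Q → Q* = 23.0309, P* = 155.9072.
The subsidy lowers effective supply by 94: P = 6.7Q − 92.4.
New quantity: 225 − 3Q = 6.7Q − 92.4 → Q' = 32.7216.
Overproduction ΔQ = 32.7216 − 23.0309 = 9.6907; wedge = subsidy = 94.
DWL = ½ × 9.6907 × 94 = $455.46 thousand.

$455.46 thousand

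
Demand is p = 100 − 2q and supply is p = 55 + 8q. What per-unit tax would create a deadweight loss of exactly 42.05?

Competitive equilibrium: 100 − 2q = 55 + 8q → q* = 4.5, p* = 91.
A tax t gives Δq = t/10 and wedge t, so DWL = t²/20.
t²/20 = 42.05 → t² = 841 → t = 29.

29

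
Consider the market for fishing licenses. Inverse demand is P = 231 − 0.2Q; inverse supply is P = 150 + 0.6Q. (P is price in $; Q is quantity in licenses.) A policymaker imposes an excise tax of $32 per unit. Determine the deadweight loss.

$640

Competitive equilibrium: 231 − 0.2Q = 150 + 0.6Q → Q* = 101.25, P* = 210.75.
With the tax, the buyer price exceeds the seller price by 32: (231 − 0.2Q) − (150 + 0.6Q) = 32 → Q' = 61.25.
ΔQ = 101.25 − 61.25 = 40; the wedge equals the tax, 32.
The triangle = ½ × 40 × 32 = $640.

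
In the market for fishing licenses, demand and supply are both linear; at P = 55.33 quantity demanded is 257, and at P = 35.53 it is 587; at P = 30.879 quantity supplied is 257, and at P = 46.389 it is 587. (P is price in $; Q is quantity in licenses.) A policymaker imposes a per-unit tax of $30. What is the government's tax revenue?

Demand slope = (35.53 − 55.33)/(587 − 257) = −0.06, so P = 70.75 − 0.06Q.
Supply slope = (46.389 − 30.879)/(587 − 257) = 0.047, so P = 18.8 + 0.047Q.
Competitive equilibrium: 70.75 − 0.06Q = 18.8 + 0.047Q → Q* = 485.514, P* = 41.6192.
With the tax, the buyer price exceeds the seller price by 30: (70.75 − 0.06Q) − (18.8 + 0.047Q) = 30 → Q' = 205.1402.
Tax revenue = 30 × 205.1402 = $6154.21.

$6154.21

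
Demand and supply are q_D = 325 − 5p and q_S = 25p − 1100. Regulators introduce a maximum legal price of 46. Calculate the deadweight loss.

In inverse form: demand p = 65 − 0.2q, supply p = 44 + 0.04q.
Competitive equilibrium: 65 − 0.2q = 44 + 0.04q → q* = 87.5, p* = 47.5.
At the ceiling p = 46, quantity supplied = (46 − 44)/0.04 = 50.
Willingness to pay at q' = 50: 65 − 0.2·50 = 55.
Δq = 87.5 − 50 = 37.5; wedge = 55 − 46 = 9.
Welfare loss = ½ × 37.5 × 9 = 168.75.

168.75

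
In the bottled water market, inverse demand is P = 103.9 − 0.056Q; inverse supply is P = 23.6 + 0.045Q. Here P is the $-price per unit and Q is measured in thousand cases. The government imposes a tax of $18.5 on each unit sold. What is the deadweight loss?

$1694.31 thousand

Competitive equilibrium: 103.9 − 0.056Q = 23.6 + 0.045Q → Q* = 795.0495, P* = 59.3772.
With the tax, the buyer price exceeds the seller price by 18.5: (103.9 − 0.056Q) − (23.6 + 0.045Q) = 18.5 → Q' = 611.8812.
ΔQ = 795.0495 − 611.8812 = 183.1683; the wedge equals the tax, 18.5.
Welfare loss = ½ × 183.1683 × 18.5 = $1694.31 thousand.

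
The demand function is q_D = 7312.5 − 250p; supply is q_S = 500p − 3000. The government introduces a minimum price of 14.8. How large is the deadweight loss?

206.72

In inverse form: demand p = 29.25 − 0.004q, supply p = 6 + 0.002q.
Competitive equilibrium: 29.25 − 0.004q = 6 + 0.002q → q* = 3875, p* = 13.75.
At the floor p = 14.8, quantity demanded = (29.25 − 14.8)/0.004 = 3612.5.
Sellers' marginal cost at q' = 3612.5: 6 + 0.002·3612.5 = 13.225.
Δq = 3875 − 3612.5 = 262.5; wedge = 14.8 − 13.225 = 1.575.
DWL = ½ × 262.5 × 1.575 = 206.72.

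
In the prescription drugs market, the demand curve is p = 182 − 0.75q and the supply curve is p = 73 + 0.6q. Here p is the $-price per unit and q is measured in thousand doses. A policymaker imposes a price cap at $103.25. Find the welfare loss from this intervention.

$620.70 thousand

Competitive equilibrium: 182 − 0.75q = 73 + 0.6q → q* = 80.74074, p* = 121.44444.
At the ceiling p = 103.25, quantity supplied = (103.25 − 73)/0.6 = 50.41667.
Willingness to pay at q' = 50.41667: 182 − 0.75·50.41667 = 144.1875.
Δq = 80.74074 − 50.41667 = 30.32407; wedge = 144.1875 − 103.25 = 40.9375.
DWL = ½ × 30.32407 × 40.9375 = $620.70 thousand.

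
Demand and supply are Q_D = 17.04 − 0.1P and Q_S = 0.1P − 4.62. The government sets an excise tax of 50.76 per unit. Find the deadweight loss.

In inverse form: demand P = 170.4 − 10Q, supply P = 46.2 + 10Q.
Competitive equilibrium: 170.4 − 10Q = 46.2 + 10Q → Q* = 6.21, P* = 108.3.
With the tax, the buyer price exceeds the seller price by 50.76: (170.4 − 10Q) − (46.2 + 10Q) = 50.76 → Q' = 3.672.
ΔQ = 6.21 − 3.672 = 2.538; the wedge equals the tax, 50.76.
Deadweight loss = ½ × 2.538 × 50.76 = 64.41.

64.41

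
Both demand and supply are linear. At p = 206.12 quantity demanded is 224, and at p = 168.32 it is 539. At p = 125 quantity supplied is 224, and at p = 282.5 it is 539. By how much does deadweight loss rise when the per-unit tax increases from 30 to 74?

3690.32

Demand slope = (168.32 − 206.12)/(539 − 224) = −0.12, so p = 233 − 0.12q.
Supply slope = (282.5 − 125)/(539 − 224) = 0.5, so p = 13 + 0.5q.
Competitive equilibrium: 233 − 0.12q = 13 + 0.5q → q* = 354.8387, p* = 190.4194.
For a per-unit tax t: Δq = t/0.62, so DWL = ½·t·(t/0.62) = t²/1.24.
At t = 30: DWL = 725.806. At t = 74: DWL = 4416.129.
Increase = 4416.129 − 725.806 = 3690.32.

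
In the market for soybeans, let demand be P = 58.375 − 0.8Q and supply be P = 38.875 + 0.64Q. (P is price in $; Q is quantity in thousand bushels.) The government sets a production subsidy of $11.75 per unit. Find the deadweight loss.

$47.94 thousand

Competitive equilibrium: 58.375 − 0.8Q = 38.875 + 0.64Q → Q* = 13.5417, P* = 47.5417.
The subsidy lowers effective supply by 11.75: P = 27.125 + 0.64Q.
New quantity: 58.375 − 0.8Q = 27.125 + 0.64Q → Q' = 21.7014.
Overproduction ΔQ = 21.7014 − 13.5417 = 8.1597; wedge = subsidy = 11.75.
DWL = ½ × 8.1597 × 11.75 = $47.94 thousand.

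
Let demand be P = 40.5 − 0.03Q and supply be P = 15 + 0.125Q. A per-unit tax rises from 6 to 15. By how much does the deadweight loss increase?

609.68

Competitive equilibrium: 40.5 − 0.03Q = 15 + 0.125Q → Q* = 164.5161, P* = 35.5645.
For a per-unit tax t: ΔQ = t/0.155, so DWL = ½·t·(t/0.155) = t²/0.31.
At t = 6: DWL = 116.129. At t = 15: DWL = 725.806.
Increase = 725.806 − 116.129 = 609.68.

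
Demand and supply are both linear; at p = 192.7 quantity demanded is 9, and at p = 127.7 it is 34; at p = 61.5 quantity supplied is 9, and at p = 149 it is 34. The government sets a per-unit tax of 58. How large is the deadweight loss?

Demand slope = (127.7 − 192.7)/(34 − 9) = −2.6, so p = 216.1 − 2.6q.
Supply slope = (149 − 61.5)/(34 − 9) = 3.5, so p = 30 + 3.5q.
Competitive equilibrium: 216.1 − 2.6q = 30 + 3.5q → q* = 30.5082, p* = 136.7787.
With the tax, the buyer price exceeds the seller price by 58: (216.1 − 2.6q) − (30 + 3.5q) = 58 → q' = 21.
Δq = 30.5082 − 21 = 9.5082; the wedge equals the tax, 58.
Welfare loss = ½ × 9.5082 × 58 = 275.74.

275.74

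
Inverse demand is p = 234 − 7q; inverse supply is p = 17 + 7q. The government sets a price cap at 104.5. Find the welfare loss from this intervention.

Competitive equilibrium: 234 − 7q = 17 + 7q → q* = 15.5, p* = 125.5.
At the ceiling p = 104.5, quantity supplied = (104.5 − 17)/7 = 12.5.
Willingness to pay at q' = 12.5: 234 − 7·12.5 = 146.5.
Δq = 15.5 − 12.5 = 3; wedge = 146.5 − 104.5 = 42.
The triangle = ½ × 3 × 42 = 63.

63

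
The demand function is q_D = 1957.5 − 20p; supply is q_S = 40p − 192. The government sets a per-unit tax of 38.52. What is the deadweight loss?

9891.936

In inverse form: demand p = 97.875 − 0.05q, supply p = 4.8 + 0.025q.
Competitive equilibrium: 97.875 − 0.05q = 4.8 + 0.025q → q* = 1241, p* = 35.825.
With the tax, the buyer price exceeds the seller price by 38.52: (97.875 − 0.05q) − (4.8 + 0.025q) = 38.52 → q' = 727.4.
Δq = 1241 − 727.4 = 513.6; the wedge equals the tax, 38.52.
Welfare loss = ½ × 513.6 × 38.52 = 9891.936.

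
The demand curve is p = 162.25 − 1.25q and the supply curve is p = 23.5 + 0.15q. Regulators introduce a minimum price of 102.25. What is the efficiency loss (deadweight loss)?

1828.36

Competitive equilibrium: 162.25 − 1.25q = 23.5 + 0.15q → q* = 99.1071, p* = 38.3661.
At the floor p = 102.25, quantity demanded = (162.25 − 102.25)/1.25 = 48.
Sellers' marginal cost at q' = 48: 23.5 + 0.15·48 = 30.7.
Δq = 99.1071 − 48 = 51.1071; wedge = 102.25 − 30.7 = 71.55.
DWL = ½ × 51.1071 × 71.55 = 1828.36.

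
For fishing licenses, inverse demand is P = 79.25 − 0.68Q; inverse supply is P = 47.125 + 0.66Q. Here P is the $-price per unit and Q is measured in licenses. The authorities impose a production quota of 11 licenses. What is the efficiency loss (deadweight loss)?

$112.78

Competitive equilibrium: 79.25 − 0.68Q = 47.125 + 0.66Q → Q* = 23.9739, P* = 62.9478.
At Q = 11: demand price = 79.25 − 0.68·11 = 71.77; supply price = 47.125 + 0.66·11 = 54.385.
ΔQ = 23.9739 − 11 = 12.9739; wedge = 71.77 − 54.385 = 17.385.
Deadweight loss = ½ × 12.9739 × 17.385 = $112.78.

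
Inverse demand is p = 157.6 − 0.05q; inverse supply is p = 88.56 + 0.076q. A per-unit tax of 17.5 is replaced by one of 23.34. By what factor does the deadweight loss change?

Competitive equilibrium: 157.6 − 0.05q = 88.56 + 0.076q → q* = 547.9365, p* = 130.2032.
For a per-unit tax t: Δq = t/0.126, so DWL = ½·t·(t/0.126) = t²/0.252.
At t = 17.5: DWL = 1215.278. At t = 23.34: DWL = 2161.729.
Ratio = (23.34/17.5)² = 1.779.

1.779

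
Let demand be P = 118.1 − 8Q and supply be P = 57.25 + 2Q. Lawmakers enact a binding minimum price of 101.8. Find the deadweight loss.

81.91

Competitive equilibrium: 118.1 − 8Q = 57.25 + 2Q → Q* = 6.085, P* = 69.42.
At the floor P = 101.8, quantity demanded = (118.1 − 101.8)/8 = 2.0375.
Sellers' marginal cost at Q' = 2.0375: 57.25 + 2·2.0375 = 61.325.
ΔQ = 6.085 − 2.0375 = 4.0475; wedge = 101.8 − 61.325 = 40.475.
The triangle = ½ × 4.0475 × 40.475 = 81.91.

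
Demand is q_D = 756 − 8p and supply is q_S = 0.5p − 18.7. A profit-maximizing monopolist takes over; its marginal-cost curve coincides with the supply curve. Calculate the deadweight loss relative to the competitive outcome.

In inverse form: demand p = 94.5 − 0.125q, supply p = 37.4 + 2q.
Competitive equilibrium: 94.5 − 0.125q = 37.4 + 2q → q* = 26.8706, p* = 91.1412.
Marginal revenue: MR = 94.5 − 0.25q. Set MR = MC: 94.5 − 0.25q = 37.4 + 2q → q_m = 25.3778.
Price p_m = 94.5 − 0.125·25.3778 = 91.3278; MC(q_m) = 37.4 + 2·25.3778 = 88.1556.
Competitive q* = 26.8706, so Δq = 1.4928; wedge = 91.3278 − 88.1556 = 3.1722.
DWL = ½ × 1.4928 × 3.1722 = 2.37.

2.37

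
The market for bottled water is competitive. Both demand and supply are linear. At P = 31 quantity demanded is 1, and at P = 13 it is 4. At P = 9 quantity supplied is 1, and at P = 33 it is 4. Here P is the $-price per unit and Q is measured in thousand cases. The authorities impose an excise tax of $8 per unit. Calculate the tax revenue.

Demand slope = (13 − 31)/(4 − 1) = −6, so P = 37 − 6Q.
Supply slope = (33 − 9)/(4 − 1) = 8, so P = 1 + 8Q.
Competitive equilibrium: 37 − 6Q = 1 + 8Q → Q* = 2.5714, P* = 21.5714.
With the tax, the buyer price exceeds the seller price by 8: (37 − 6Q) − (1 + 8Q) = 8 → Q' = 2.
Tax revenue = 8 × 2 = $16 thousand.

$16 thousand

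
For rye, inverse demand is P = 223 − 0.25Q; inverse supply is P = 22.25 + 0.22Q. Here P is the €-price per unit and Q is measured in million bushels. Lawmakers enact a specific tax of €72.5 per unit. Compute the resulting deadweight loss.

€5591.76 million

Competitive equilibrium: 223 − 0.25Q = 22.25 + 0.22Q → Q* = 427.1277, P* = 116.2181.
With the tax, the buyer price exceeds the seller price by 72.5: (223 − 0.25Q) − (22.25 + 0.22Q) = 72.5 → Q' = 272.8723.
ΔQ = 427.1277 − 272.8723 = 154.2554; the wedge equals the tax, 72.5.
DWL = ½ × 154.2554 × 72.5 = €5591.76 million.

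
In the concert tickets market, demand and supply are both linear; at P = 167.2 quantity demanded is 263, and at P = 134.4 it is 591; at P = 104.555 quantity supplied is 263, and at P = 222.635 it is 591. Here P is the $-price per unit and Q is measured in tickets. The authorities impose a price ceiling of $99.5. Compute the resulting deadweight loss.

$5190.64

Demand slope = (134.4 − 167.2)/(591 − 263) = −0.1, so P = 193.5 − 0.1Q.
Supply slope = (222.635 − 104.555)/(591 − 263) = 0.36, so P = 9.875 + 0.36Q.
Competitive equilibrium: 193.5 − 0.1Q = 9.875 + 0.36Q → Q* = 399.1848, P* = 153.5815.
At the ceiling P = 99.5, quantity supplied = (99.5 − 9.875)/0.36 = 248.9583.
Willingness to pay at Q' = 248.9583: 193.5 − 0.1·248.9583 = 168.6042.
ΔQ = 399.1848 − 248.9583 = 150.2265; wedge = 168.6042 − 99.5 = 69.1042.
The triangle = ½ × 150.2265 × 69.1042 = $5190.64.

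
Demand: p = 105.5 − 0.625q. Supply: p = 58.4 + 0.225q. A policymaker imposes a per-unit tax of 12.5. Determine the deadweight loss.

Competitive equilibrium: 105.5 − 0.625q = 58.4 + 0.225q → q* = 55.4118, p* = 70.8676.
With the tax, the buyer price exceeds the seller price by 12.5: (105.5 − 0.625q) − (58.4 + 0.225q) = 12.5 → q' = 40.7059.
Δq = 55.4118 − 40.7059 = 14.7059; the wedge equals the tax, 12.5.
The triangle = ½ × 14.7059 × 12.5 = 91.91.

91.91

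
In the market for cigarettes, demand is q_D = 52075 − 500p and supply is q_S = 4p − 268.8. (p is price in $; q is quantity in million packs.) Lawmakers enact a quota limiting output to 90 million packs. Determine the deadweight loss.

In inverse form: demand p = 104.15 − 0.002q, supply p = 67.2 + 0.25q.
Competitive equilibrium: 104.15 − 0.002q = 67.2 + 0.25q → q* = 146.627, p* = 103.8567.
At q = 90: demand price = 104.15 − 0.002·90 = 103.97; supply price = 67.2 + 0.25·90 = 89.7.
Δq = 146.627 − 90 = 56.627; wedge = 103.97 − 89.7 = 14.27.
The triangle = ½ × 56.627 × 14.27 = $404.03 million.

$404.03 million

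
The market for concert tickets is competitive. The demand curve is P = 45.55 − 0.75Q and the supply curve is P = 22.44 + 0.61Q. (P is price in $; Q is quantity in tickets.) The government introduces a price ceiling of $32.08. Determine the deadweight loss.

$0.96

Competitive equilibrium: 45.55 − 0.75Q = 22.44 + 0.61Q → Q* = 16.9926, P* = 32.8055.
At the ceiling P = 32.08, quantity supplied = (32.08 − 22.44)/0.61 = 15.8033.
Willingness to pay at Q' = 15.8033: 45.55 − 0.75·15.8033 = 33.6975.
ΔQ = 16.9926 − 15.8033 = 1.1893; wedge = 33.6975 − 32.08 = 1.6175.
The triangle = ½ × 1.1893 × 1.6175 = $0.96.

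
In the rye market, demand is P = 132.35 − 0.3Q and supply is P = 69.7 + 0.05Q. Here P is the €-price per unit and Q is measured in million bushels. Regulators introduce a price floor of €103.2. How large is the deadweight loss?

Competitive equilibrium: 132.35 − 0.3Q = 69.7 + 0.05Q → Q* = 179, P* = 78.65.
At the floor P = 103.2, quantity demanded = (132.35 − 103.2)/0.3 = 97.1667.
Sellers' marginal cost at Q' = 97.1667: 69.7 + 0.05·97.1667 = 74.5583.
ΔQ = 179 − 97.1667 = 81.8333; wedge = 103.2 − 74.5583 = 28.6417.
DWL = ½ × 81.8333 × 28.6417 = €1171.92 million.

€1171.92 million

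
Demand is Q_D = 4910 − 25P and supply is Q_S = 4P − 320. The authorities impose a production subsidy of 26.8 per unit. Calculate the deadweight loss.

In inverse form: demand P = 196.4 − 0.04Q, supply P = 80 + 0.25Q.
Competitive equilibrium: 196.4 − 0.04Q = 80 + 0.25Q → Q* = 401.3793, P* = 180.3448.
The subsidy lowers effective supply by 26.8: P = 53.2 + 0.25Q.
New quantity: 196.4 − 0.04Q = 53.2 + 0.25Q → Q' = 493.7931.
Overproduction ΔQ = 493.7931 − 401.3793 = 92.4138; wedge = subsidy = 26.8.
The triangle = ½ × 92.4138 × 26.8 = 1238.34.

1238.34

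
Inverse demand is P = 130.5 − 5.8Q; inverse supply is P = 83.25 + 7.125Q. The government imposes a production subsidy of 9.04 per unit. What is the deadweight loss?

Competitive equilibrium: 130.5 − 5.8Q = 83.25 + 7.125Q → Q* = 3.6557, P* = 109.2969.
The subsidy lowers effective supply by 9.04: P = 74.21 + 7.125Q.
New quantity: 130.5 − 5.8Q = 74.21 + 7.125Q → Q' = 4.3551.
Overproduction ΔQ = 4.3551 − 3.6557 = 0.6994; wedge = subsidy = 9.04.
The triangle = ½ × 0.6994 × 9.04 = 3.16.

3.16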